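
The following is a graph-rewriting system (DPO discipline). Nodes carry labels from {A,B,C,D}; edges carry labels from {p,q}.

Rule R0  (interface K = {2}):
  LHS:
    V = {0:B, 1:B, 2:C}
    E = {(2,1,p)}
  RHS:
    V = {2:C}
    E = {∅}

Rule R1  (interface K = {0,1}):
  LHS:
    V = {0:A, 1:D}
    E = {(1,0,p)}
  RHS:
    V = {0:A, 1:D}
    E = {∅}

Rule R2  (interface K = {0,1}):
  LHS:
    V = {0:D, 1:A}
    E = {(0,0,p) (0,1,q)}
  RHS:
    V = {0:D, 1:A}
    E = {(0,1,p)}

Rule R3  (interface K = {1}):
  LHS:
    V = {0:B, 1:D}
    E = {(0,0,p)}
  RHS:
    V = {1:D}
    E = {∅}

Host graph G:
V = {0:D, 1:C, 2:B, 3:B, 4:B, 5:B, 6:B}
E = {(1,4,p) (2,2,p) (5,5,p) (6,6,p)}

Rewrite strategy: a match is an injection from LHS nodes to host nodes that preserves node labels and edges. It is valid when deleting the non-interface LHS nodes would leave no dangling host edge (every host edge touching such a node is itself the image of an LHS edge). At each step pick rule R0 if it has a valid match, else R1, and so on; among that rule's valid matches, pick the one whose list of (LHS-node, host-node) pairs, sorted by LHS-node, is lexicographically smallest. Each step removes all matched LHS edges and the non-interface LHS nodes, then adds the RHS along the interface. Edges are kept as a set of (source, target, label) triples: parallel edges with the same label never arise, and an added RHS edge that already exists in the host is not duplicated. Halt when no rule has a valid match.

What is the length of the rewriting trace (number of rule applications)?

start.  V:7 E:4  edges: 1-p->4 2-p->2 5-p->5 6-p->6
1. fire R0 via {0↦3, 1↦4, 2↦1}  →  V:5 E:3  edges: 2-p->2 5-p->5 6-p->6
2. fire R3 via {0↦2, 1↦0}  →  V:4 E:2  edges: 5-p->5 6-p->6
3. fire R3 via {0↦5, 1↦0}  →  V:3 E:1  edges: 6-p->6
4. fire R3 via {0↦6, 1↦0}  →  V:2 E:0  edges: ∅
normal form: no rule applies after step 4

Answer: 4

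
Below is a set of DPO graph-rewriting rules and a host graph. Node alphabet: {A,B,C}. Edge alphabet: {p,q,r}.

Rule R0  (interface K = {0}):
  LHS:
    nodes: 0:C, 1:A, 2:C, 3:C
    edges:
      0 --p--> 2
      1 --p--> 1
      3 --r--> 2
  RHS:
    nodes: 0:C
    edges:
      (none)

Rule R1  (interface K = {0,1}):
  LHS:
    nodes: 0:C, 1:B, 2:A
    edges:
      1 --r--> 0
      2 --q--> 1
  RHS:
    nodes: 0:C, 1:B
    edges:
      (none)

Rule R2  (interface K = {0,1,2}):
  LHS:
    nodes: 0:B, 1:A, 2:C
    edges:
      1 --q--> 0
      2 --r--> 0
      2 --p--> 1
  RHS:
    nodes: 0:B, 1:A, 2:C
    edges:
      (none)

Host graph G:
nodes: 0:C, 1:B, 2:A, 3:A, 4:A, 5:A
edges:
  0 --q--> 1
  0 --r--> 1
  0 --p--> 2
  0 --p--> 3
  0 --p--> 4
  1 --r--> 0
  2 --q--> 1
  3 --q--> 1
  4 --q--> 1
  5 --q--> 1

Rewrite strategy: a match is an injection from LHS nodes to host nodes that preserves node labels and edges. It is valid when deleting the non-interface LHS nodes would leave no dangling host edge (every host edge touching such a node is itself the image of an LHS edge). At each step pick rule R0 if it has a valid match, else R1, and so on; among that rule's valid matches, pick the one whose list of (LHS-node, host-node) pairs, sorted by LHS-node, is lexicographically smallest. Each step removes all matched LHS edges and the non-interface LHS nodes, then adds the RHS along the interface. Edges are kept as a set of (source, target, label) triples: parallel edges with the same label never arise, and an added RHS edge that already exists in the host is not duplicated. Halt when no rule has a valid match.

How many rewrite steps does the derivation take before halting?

[0] host  ⇒  6 nodes, 10 edges  {0-q->1 0-r->1 0-p->2 0-p->3 0-p->4 1-r->0 2-q->1 3-q->1 4-q->1 5-q->1}
[1] R1 @ {0↦0, 1↦1, 2↦5}  ⇒  5 nodes, 8 edges  {0-q->1 0-r->1 0-p->2 0-p->3 0-p->4 2-q->1 3-q->1 4-q->1}
[2] R2 @ {0↦1, 1↦2, 2↦0}  ⇒  5 nodes, 5 edges  {0-q->1 0-p->3 0-p->4 3-q->1 4-q->1}
normal form: no rule applies after step 2

Answer: 2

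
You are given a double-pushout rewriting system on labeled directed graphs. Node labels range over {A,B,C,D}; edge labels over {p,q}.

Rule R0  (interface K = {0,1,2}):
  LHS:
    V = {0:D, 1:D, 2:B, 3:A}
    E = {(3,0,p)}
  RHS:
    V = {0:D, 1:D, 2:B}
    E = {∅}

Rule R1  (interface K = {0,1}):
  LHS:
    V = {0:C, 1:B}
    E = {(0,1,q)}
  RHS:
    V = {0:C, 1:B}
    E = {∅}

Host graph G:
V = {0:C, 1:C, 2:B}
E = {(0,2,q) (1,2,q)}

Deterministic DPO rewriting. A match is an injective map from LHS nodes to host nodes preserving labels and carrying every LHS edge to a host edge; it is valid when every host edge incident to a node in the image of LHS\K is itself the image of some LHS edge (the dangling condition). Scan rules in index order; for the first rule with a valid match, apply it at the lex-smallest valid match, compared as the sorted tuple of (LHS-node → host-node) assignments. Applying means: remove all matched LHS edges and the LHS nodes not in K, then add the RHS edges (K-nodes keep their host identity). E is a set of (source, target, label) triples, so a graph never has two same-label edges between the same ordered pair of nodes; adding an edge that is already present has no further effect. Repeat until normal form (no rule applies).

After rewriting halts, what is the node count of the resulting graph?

[0] host  ⇒  3 nodes, 2 edges  {0-q->2 1-q->2}
[1] R1 @ {0↦0, 1↦2}  ⇒  3 nodes, 1 edges  {1-q->2}
[2] R1 @ {0↦1, 1↦2}  ⇒  3 nodes, 0 edges  {∅}
normal form: no rule applies after step 2
NF nodes: {0:C, 1:C, 2:B}

Answer: 3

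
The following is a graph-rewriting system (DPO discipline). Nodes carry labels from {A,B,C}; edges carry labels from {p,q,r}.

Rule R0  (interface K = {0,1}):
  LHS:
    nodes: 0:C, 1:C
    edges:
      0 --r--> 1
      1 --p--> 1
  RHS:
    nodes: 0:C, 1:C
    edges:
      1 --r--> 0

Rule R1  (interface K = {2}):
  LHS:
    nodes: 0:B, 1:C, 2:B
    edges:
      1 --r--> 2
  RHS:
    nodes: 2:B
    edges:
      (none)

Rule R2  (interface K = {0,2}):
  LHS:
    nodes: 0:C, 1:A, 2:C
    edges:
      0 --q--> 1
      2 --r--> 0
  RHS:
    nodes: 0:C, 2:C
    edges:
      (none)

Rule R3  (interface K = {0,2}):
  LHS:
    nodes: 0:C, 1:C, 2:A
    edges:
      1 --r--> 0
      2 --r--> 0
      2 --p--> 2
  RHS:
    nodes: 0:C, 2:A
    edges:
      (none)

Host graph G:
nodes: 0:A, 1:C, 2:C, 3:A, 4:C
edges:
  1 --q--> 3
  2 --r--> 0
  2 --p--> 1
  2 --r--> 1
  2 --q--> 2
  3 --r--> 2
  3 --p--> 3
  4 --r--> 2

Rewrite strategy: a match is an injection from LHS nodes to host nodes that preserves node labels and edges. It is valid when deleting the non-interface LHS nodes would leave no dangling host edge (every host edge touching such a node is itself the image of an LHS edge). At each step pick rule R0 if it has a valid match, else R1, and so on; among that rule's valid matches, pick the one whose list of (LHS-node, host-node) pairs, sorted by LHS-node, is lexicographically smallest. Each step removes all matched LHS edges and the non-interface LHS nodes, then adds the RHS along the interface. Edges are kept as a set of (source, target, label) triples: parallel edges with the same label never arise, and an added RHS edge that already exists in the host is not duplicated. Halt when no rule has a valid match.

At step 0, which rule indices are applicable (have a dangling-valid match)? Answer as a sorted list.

Answer: [R3]

Steps:
R0: no valid match — LHS pattern not found
R1: no valid match — LHS pattern not found
R2: no valid match — 1 raw match, all fail dangling condition
R3: 1 valid match — {0↦2, 1↦4, 2↦3}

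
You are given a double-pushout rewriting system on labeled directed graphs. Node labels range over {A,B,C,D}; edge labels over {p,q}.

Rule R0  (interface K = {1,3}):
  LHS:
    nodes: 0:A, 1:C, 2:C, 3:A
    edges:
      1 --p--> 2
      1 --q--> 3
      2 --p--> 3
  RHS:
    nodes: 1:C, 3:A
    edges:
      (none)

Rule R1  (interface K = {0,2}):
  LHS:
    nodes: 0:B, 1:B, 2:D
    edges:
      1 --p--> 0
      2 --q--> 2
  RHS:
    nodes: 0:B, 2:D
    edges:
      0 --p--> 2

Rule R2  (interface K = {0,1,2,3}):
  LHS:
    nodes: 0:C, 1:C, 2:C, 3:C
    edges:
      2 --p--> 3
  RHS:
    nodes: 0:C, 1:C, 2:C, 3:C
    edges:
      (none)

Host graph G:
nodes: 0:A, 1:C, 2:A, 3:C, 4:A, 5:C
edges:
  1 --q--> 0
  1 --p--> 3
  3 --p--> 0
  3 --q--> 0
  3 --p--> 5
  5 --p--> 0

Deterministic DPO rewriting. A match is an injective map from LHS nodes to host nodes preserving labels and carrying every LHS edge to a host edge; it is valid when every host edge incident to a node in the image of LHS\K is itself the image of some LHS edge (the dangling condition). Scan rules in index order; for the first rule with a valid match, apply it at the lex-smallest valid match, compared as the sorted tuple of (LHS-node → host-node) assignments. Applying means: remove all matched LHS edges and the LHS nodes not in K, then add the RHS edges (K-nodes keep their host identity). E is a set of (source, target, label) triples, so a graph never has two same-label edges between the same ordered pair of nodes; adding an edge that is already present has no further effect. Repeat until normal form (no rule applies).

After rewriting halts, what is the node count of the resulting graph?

start.  V:6 E:6  edges: 1-q->0 1-p->3 3-p->0 3-q->0 3-p->5 5-p->0
1. fire R0 via {0↦2, 1↦3, 2↦5, 3↦0}  →  V:4 E:3  edges: 1-q->0 1-p->3 3-p->0
2. fire R0 via {0↦4, 1↦1, 2↦3, 3↦0}  →  V:2 E:0  edges: ∅
halt: no rule applies after step 2
NF nodes: {0:A, 1:C}

Answer: 2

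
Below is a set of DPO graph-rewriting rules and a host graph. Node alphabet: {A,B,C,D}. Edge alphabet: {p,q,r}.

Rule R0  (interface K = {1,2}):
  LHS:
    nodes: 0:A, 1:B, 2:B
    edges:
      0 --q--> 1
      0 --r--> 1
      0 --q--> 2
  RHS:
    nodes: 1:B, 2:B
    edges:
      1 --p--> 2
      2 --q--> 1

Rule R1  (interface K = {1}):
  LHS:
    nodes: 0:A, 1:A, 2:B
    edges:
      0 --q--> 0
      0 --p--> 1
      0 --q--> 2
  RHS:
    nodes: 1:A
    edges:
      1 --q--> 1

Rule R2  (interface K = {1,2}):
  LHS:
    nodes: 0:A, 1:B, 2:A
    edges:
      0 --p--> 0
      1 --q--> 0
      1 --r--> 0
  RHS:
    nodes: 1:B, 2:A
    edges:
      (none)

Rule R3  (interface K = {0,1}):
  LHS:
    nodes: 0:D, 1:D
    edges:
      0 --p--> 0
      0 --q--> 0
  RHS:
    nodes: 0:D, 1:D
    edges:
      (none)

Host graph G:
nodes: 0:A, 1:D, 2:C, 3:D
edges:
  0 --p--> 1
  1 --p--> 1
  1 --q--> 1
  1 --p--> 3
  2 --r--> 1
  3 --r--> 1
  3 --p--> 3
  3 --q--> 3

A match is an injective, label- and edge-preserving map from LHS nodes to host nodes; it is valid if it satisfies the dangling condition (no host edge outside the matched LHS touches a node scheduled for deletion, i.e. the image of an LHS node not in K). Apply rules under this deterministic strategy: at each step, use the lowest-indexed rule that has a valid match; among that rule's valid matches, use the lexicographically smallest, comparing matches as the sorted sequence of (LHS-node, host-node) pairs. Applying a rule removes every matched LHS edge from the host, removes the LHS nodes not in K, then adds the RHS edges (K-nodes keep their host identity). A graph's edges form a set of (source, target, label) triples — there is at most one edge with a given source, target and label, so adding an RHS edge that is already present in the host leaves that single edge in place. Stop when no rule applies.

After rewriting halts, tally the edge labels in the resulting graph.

initial: |V|=4 |E|=8  E = 0-p->1 1-p->1 1-q->1 1-p->3 2-r->1 3-r->1 3-p->3 3-q->3
step 1: apply R3 at {0↦1, 1↦3}  → |V|=4 |E|=6  E = 0-p->1 1-p->3 2-r->1 3-r->1 3-p->3 3-q->3
step 2: apply R3 at {0↦3, 1↦1}  → |V|=4 |E|=4  E = 0-p->1 1-p->3 2-r->1 3-r->1
normal form: no rule applies after step 2
NF edges: [(0, 1, 'p'), (1, 3, 'p'), (2, 1, 'r'), (3, 1, 'r')]

Answer: p:2 r:2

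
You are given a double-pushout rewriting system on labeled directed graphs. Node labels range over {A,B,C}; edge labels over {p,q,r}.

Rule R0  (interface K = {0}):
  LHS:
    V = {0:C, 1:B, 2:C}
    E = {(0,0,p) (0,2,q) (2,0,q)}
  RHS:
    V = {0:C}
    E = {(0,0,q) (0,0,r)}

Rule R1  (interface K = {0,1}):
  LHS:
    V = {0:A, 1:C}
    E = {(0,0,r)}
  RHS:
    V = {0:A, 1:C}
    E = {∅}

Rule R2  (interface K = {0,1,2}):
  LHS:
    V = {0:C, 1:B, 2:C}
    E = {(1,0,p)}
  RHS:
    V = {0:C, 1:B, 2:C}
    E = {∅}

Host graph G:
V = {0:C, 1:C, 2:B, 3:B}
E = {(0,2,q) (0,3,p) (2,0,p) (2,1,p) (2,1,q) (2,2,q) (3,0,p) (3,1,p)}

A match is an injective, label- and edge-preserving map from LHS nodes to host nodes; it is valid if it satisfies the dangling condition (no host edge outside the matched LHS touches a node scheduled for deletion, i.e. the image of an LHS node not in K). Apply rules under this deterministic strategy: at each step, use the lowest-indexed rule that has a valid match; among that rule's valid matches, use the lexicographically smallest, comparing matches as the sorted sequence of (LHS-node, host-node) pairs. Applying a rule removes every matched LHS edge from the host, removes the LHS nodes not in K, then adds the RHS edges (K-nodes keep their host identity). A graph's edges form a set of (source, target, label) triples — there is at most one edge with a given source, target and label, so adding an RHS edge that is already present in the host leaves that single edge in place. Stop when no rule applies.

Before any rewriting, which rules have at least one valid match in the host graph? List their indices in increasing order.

Answer: [R2]

Rewrite trace:
R0: no valid match — LHS pattern not found
R1: no valid match — LHS pattern not found
R2: 4 valid matches — {0↦0, 1↦2, 2↦1}, {0↦0, 1↦3, 2↦1}, {0↦1, 1↦2, 2↦0} (+1 more)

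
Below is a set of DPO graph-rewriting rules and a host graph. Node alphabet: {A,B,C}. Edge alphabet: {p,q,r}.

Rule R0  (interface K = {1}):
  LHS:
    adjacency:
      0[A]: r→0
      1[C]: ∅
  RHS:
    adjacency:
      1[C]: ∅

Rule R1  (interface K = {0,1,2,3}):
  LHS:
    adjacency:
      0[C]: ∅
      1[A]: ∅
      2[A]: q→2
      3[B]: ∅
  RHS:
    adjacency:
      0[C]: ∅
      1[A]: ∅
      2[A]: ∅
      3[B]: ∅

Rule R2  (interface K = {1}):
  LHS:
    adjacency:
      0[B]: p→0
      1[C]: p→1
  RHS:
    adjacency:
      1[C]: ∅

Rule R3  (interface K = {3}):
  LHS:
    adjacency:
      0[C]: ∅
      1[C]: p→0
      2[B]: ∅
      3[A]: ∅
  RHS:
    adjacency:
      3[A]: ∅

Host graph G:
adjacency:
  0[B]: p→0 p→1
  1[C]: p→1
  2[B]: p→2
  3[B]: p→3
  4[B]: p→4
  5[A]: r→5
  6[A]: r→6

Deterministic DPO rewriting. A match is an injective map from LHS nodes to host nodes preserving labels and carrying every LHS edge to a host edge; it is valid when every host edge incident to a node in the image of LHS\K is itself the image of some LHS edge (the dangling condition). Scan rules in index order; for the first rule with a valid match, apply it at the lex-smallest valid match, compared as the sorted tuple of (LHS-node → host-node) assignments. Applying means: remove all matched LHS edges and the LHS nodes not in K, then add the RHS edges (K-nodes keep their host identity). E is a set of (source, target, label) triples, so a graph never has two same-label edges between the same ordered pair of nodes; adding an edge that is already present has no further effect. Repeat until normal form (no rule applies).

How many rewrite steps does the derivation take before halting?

[0] host  ⇒  7 nodes, 8 edges  {0-p->0 0-p->1 1-p->1 2-p->2 3-p->3 4-p->4 5-r->5 6-r->6}
[1] R0 @ {0↦5, 1↦1}  ⇒  6 nodes, 7 edges  {0-p->0 0-p->1 1-p->1 2-p->2 3-p->3 4-p->4 6-r->6}
[2] R0 @ {0↦6, 1↦1}  ⇒  5 nodes, 6 edges  {0-p->0 0-p->1 1-p->1 2-p->2 3-p->3 4-p->4}
[3] R2 @ {0↦2, 1↦1}  ⇒  4 nodes, 4 edges  {0-p->0 0-p->1 3-p->3 4-p->4}
final graph: no rule applies after step 3

Answer: 3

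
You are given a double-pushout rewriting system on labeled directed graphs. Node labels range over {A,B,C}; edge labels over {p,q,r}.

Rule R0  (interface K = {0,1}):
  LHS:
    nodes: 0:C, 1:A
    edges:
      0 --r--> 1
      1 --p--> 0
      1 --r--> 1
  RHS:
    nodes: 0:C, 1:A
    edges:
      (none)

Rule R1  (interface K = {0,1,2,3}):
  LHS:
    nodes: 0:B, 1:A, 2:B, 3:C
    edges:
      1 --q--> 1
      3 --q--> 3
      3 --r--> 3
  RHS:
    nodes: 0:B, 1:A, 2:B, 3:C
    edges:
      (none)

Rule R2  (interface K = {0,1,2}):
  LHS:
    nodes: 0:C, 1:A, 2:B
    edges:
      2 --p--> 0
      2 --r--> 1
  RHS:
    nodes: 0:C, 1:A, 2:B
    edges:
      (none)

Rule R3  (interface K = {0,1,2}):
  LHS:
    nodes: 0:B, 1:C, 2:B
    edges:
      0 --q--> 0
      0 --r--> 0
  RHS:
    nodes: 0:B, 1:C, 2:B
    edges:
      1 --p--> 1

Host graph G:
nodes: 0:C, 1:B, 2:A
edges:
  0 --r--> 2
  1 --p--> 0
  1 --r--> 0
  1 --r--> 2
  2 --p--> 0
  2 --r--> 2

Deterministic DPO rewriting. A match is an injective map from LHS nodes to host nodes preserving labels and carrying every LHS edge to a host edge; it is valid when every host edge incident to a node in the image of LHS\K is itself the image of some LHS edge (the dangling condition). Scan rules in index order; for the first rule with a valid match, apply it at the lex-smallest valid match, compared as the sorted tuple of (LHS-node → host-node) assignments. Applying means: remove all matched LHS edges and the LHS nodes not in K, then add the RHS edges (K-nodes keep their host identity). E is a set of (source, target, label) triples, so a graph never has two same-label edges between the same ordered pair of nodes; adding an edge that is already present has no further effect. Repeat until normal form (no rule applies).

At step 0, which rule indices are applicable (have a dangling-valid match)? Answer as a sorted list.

Answer: [R0,R2]

Steps:
R0: 1 valid match — {0↦0, 1↦2}
R1: no valid match — LHS pattern not found
R2: 1 valid match — {0↦0, 1↦2, 2↦1}
R3: no valid match — LHS pattern not found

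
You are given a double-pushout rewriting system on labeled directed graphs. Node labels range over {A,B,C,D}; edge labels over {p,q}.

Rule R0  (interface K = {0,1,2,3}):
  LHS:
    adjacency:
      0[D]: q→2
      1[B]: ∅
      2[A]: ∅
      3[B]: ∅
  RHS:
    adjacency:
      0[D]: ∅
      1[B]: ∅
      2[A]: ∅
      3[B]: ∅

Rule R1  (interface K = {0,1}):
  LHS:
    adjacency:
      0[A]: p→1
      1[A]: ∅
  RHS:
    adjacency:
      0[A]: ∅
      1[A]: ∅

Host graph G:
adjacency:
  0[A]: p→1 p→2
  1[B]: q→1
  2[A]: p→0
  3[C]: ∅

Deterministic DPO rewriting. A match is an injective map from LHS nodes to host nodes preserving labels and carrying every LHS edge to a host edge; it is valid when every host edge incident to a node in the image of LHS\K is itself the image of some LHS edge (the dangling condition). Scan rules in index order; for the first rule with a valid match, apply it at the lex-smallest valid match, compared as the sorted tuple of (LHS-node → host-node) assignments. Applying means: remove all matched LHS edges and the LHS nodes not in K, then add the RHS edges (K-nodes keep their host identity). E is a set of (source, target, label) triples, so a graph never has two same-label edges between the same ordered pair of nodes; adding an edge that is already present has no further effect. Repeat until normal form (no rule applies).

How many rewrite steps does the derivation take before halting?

initial: |V|=4 |E|=4  E = 0-p->1 0-p->2 1-q->1 2-p->0
step 1: apply R1 at {0↦0, 1↦2}  → |V|=4 |E|=3  E = 0-p->1 1-q->1 2-p->0
step 2: apply R1 at {0↦2, 1↦0}  → |V|=4 |E|=2  E = 0-p->1 1-q->1
halt: no rule applies after step 2

Answer: 2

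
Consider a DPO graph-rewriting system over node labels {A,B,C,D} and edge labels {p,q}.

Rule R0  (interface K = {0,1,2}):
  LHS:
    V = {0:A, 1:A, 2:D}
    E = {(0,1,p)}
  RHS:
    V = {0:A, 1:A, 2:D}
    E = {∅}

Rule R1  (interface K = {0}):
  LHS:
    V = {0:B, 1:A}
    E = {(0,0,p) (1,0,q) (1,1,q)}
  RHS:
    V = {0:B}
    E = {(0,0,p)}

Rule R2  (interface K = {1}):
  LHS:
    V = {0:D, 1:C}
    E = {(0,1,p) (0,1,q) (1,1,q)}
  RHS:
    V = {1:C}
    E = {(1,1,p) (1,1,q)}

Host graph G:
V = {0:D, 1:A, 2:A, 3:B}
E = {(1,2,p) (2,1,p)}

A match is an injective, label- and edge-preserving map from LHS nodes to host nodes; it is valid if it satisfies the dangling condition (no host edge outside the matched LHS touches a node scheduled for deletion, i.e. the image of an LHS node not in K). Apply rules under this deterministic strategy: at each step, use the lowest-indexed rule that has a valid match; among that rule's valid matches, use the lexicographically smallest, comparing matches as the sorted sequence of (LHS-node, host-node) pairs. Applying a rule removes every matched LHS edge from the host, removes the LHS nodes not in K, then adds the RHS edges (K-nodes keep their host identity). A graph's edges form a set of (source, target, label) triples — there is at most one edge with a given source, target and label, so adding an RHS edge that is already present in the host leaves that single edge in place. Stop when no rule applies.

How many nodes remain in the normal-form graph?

[0] host  ⇒  4 nodes, 2 edges  {1-p->2 2-p->1}
[1] R0 @ {0↦1, 1↦2, 2↦0}  ⇒  4 nodes, 1 edges  {2-p->1}
[2] R0 @ {0↦2, 1↦1, 2↦0}  ⇒  4 nodes, 0 edges  {∅}
halt: no rule applies after step 2
NF nodes: {0:D, 1:A, 2:A, 3:B}

Answer: 4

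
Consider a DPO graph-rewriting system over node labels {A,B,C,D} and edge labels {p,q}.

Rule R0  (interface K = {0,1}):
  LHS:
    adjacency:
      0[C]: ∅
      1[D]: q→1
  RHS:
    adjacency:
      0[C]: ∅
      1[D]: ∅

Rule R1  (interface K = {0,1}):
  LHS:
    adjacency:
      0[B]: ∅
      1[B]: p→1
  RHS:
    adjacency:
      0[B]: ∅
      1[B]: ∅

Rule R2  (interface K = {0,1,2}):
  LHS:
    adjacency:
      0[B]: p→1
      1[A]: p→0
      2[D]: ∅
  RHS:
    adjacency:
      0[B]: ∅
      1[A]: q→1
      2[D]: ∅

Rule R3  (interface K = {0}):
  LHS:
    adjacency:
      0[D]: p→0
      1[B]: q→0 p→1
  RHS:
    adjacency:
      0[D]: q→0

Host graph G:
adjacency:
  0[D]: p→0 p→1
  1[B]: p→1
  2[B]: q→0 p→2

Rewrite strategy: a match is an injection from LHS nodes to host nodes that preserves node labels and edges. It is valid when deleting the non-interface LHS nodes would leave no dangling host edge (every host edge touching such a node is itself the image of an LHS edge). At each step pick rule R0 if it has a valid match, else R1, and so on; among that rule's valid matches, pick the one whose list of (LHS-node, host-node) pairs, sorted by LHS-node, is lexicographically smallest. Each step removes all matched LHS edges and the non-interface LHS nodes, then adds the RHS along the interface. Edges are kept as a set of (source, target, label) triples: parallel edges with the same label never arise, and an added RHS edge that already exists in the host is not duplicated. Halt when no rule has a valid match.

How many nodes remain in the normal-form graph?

initial: |V|=3 |E|=5  E = 0-p->0 0-p->1 1-p->1 2-q->0 2-p->2
step 1: apply R1 at {0↦1, 1↦2}  → |V|=3 |E|=4  E = 0-p->0 0-p->1 1-p->1 2-q->0
step 2: apply R1 at {0↦2, 1↦1}  → |V|=3 |E|=3  E = 0-p->0 0-p->1 2-q->0
final graph: no rule applies after step 2
NF nodes: {0:D, 1:B, 2:B}

Answer: 3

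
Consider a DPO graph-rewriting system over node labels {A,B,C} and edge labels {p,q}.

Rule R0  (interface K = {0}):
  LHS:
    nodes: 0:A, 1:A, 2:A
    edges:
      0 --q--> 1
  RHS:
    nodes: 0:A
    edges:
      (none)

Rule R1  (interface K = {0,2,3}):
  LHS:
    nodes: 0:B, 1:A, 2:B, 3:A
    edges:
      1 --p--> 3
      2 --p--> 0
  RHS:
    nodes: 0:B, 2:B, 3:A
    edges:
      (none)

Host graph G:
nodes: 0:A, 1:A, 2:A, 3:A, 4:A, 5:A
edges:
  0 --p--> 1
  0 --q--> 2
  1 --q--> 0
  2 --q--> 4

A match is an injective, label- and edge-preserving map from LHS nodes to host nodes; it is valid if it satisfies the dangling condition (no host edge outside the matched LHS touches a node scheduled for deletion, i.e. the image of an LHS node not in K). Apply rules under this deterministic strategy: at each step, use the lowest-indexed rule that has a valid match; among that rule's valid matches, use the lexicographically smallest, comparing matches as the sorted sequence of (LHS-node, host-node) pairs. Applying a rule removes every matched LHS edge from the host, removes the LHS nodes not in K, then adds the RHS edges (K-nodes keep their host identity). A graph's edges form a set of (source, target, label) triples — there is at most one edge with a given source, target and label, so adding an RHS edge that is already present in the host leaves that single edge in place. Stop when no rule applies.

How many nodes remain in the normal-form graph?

Answer: 2

Rewrite trace:
[0] host  ⇒  6 nodes, 4 edges  {0-p->1 0-q->2 1-q->0 2-q->4}
[1] R0 @ {0↦2, 1↦4, 2↦3}  ⇒  4 nodes, 3 edges  {0-p->1 0-q->2 1-q->0}
[2] R0 @ {0↦0, 1↦2, 2↦5}  ⇒  2 nodes, 2 edges  {0-p->1 1-q->0}
normal form: no rule applies after step 2
NF nodes: {0:A, 1:A}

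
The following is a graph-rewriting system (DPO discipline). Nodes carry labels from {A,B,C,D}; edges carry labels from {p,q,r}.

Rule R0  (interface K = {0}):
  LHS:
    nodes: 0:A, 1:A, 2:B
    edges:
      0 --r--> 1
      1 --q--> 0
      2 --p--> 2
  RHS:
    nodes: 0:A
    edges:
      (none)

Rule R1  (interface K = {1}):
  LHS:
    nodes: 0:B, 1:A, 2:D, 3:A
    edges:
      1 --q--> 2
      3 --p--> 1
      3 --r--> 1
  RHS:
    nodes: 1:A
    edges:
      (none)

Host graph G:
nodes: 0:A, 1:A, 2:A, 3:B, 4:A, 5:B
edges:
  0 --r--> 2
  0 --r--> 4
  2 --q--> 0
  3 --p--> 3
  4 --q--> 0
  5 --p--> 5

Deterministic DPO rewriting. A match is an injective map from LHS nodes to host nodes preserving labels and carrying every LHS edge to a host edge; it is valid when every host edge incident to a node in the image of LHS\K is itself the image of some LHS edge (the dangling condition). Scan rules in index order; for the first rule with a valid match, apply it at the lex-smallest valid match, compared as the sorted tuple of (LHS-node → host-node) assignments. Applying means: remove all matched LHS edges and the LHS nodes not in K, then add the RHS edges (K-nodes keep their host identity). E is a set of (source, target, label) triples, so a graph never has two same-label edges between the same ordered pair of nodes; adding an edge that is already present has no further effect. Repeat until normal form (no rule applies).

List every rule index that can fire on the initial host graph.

Answer: [R0]

Rewrite trace:
R0: 4 valid matches — {0↦0, 1↦2, 2↦3}, {0↦0, 1↦2, 2↦5}, {0↦0, 1↦4, 2↦3} (+1 more)
R1: no valid match — LHS pattern not found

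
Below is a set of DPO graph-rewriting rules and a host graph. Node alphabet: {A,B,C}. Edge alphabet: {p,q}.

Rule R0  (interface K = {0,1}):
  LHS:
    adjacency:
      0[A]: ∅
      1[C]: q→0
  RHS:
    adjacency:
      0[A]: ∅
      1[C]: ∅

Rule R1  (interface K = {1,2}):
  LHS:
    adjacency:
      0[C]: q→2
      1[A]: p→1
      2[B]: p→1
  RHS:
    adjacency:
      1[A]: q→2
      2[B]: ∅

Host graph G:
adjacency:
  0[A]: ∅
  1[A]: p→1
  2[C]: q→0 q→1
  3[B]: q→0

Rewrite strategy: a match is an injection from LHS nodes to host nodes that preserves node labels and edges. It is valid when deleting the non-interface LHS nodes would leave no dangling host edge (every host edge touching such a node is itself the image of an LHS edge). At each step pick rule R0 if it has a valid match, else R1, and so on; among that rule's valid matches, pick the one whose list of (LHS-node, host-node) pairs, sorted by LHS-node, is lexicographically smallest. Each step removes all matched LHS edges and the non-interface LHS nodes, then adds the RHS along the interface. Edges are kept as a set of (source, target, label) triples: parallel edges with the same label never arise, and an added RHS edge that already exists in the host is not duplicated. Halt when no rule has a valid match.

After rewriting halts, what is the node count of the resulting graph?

[0] host  ⇒  4 nodes, 4 edges  {1-p->1 2-q->0 2-q->1 3-q->0}
[1] R0 @ {0↦0, 1↦2}  ⇒  4 nodes, 3 edges  {1-p->1 2-q->1 3-q->0}
[2] R0 @ {0↦1, 1↦2}  ⇒  4 nodes, 2 edges  {1-p->1 3-q->0}
normal form: no rule applies after step 2
NF nodes: {0:A, 1:A, 2:C, 3:B}

Answer: 4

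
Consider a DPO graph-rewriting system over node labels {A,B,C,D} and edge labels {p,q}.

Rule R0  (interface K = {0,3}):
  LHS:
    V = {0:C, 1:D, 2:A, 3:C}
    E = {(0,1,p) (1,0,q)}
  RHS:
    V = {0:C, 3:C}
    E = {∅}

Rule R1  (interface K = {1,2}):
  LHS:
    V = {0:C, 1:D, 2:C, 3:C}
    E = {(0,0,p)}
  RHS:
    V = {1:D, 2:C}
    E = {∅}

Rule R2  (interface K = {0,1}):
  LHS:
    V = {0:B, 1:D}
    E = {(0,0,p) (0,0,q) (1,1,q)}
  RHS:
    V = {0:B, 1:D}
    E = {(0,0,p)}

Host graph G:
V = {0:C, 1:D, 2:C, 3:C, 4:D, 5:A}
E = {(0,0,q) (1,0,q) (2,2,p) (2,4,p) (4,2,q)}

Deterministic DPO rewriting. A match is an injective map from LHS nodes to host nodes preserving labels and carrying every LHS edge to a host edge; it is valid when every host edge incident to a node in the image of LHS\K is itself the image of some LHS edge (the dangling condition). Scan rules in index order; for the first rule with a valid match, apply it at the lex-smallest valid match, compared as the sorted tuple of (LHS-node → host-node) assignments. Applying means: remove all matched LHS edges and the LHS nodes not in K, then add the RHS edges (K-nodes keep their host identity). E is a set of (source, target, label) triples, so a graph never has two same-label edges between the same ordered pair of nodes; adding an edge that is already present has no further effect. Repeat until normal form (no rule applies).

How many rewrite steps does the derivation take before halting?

Answer: 2

Rewrite trace:
[0] host  ⇒  6 nodes, 5 edges  {0-q->0 1-q->0 2-p->2 2-p->4 4-q->2}
[1] R0 @ {0↦2, 1↦4, 2↦5, 3↦0}  ⇒  4 nodes, 3 edges  {0-q->0 1-q->0 2-p->2}
[2] R1 @ {0↦2, 1↦1, 2↦0, 3↦3}  ⇒  2 nodes, 2 edges  {0-q->0 1-q->0}
normal form: no rule applies after step 2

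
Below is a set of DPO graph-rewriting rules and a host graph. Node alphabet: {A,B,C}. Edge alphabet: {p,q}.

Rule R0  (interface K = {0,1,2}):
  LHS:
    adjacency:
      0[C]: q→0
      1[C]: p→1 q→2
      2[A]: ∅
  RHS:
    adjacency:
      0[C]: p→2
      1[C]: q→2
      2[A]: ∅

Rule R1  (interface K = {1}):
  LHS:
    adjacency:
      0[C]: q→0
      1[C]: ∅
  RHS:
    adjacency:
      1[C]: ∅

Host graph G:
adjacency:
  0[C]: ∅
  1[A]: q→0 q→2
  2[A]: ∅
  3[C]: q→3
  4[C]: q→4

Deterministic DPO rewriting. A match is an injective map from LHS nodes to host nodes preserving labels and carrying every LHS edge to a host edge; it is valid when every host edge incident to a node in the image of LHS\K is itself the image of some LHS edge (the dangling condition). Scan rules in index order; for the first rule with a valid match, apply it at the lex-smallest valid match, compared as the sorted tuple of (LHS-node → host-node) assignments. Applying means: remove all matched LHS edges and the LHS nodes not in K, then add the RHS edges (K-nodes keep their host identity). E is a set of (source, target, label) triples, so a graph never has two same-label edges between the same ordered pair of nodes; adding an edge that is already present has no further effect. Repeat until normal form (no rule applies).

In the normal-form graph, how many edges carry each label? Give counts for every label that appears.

[0] host  ⇒  5 nodes, 4 edges  {1-q->0 1-q->2 3-q->3 4-q->4}
[1] R1 @ {0↦3, 1↦0}  ⇒  4 nodes, 3 edges  {1-q->0 1-q->2 4-q->4}
[2] R1 @ {0↦4, 1↦0}  ⇒  3 nodes, 2 edges  {1-q->0 1-q->2}
final graph: no rule applies after step 2
NF edges: [(1, 0, 'q'), (1, 2, 'q')]

Answer: q:2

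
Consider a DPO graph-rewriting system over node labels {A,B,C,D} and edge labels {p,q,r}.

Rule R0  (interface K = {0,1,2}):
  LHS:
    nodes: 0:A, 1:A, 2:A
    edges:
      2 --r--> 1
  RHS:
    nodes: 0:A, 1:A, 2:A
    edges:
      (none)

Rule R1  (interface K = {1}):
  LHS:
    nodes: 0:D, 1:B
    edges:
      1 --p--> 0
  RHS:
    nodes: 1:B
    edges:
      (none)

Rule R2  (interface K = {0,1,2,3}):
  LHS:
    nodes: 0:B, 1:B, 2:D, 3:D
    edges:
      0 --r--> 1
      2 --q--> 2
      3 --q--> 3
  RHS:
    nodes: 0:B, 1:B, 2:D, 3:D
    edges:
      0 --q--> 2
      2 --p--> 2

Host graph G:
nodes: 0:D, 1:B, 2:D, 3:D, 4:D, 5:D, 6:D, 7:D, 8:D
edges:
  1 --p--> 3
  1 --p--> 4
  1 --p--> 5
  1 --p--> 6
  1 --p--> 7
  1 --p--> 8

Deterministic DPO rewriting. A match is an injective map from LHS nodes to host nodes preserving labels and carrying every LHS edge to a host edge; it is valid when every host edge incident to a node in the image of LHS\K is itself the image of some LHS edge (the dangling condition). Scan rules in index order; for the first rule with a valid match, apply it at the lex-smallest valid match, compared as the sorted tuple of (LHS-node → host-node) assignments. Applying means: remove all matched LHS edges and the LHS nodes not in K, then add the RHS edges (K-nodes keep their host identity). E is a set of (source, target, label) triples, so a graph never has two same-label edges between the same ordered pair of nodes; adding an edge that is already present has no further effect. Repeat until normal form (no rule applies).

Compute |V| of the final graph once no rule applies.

start.  V:9 E:6  edges: 1-p->3 1-p->4 1-p->5 1-p->6 1-p->7 1-p->8
1. fire R1 via {0↦3, 1↦1}  →  V:8 E:5  edges: 1-p->4 1-p->5 1-p->6 1-p->7 1-p->8
2. fire R1 via {0↦4, 1↦1}  →  V:7 E:4  edges: 1-p->5 1-p->6 1-p->7 1-p->8
3. fire R1 via {0↦5, 1↦1}  →  V:6 E:3  edges: 1-p->6 1-p->7 1-p->8
4. fire R1 via {0↦6, 1↦1}  →  V:5 E:2  edges: 1-p->7 1-p->8
5. fire R1 via {0↦7, 1↦1}  →  V:4 E:1  edges: 1-p->8
6. fire R1 via {0↦8, 1↦1}  →  V:3 E:0  edges: ∅
final graph: no rule applies after step 6
NF nodes: {0:D, 1:B, 2:D}

Answer: 3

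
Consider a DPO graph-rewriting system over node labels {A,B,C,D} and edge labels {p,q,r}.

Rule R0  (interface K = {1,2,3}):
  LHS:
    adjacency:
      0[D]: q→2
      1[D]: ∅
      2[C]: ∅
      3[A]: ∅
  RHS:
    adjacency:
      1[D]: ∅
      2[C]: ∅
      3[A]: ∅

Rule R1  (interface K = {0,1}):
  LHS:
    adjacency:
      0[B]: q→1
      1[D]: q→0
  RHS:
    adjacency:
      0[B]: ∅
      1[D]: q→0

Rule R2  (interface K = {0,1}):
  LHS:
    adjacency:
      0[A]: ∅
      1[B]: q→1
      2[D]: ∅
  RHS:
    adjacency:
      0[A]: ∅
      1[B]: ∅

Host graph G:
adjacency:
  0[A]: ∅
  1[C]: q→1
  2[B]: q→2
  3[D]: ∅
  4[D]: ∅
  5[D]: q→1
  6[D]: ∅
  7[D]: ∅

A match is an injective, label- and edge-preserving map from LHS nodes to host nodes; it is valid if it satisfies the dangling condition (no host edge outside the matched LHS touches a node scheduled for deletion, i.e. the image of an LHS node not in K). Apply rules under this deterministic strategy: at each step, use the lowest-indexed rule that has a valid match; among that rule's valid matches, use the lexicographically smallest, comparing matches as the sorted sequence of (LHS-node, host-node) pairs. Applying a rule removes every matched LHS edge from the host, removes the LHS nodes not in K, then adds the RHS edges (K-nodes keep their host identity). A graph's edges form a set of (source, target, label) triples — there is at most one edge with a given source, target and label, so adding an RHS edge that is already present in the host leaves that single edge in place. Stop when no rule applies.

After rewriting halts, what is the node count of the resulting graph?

Answer: 6

Steps:
initial: |V|=8 |E|=3  E = 1-q->1 2-q->2 5-q->1
step 1: apply R0 at {0↦5, 1↦3, 2↦1, 3↦0}  → |V|=7 |E|=2  E = 1-q->1 2-q->2
step 2: apply R2 at {0↦0, 1↦2, 2↦3}  → |V|=6 |E|=1  E = 1-q->1
halt: no rule applies after step 2
NF nodes: {0:A, 1:C, 2:B, 4:D, 6:D, 7:D}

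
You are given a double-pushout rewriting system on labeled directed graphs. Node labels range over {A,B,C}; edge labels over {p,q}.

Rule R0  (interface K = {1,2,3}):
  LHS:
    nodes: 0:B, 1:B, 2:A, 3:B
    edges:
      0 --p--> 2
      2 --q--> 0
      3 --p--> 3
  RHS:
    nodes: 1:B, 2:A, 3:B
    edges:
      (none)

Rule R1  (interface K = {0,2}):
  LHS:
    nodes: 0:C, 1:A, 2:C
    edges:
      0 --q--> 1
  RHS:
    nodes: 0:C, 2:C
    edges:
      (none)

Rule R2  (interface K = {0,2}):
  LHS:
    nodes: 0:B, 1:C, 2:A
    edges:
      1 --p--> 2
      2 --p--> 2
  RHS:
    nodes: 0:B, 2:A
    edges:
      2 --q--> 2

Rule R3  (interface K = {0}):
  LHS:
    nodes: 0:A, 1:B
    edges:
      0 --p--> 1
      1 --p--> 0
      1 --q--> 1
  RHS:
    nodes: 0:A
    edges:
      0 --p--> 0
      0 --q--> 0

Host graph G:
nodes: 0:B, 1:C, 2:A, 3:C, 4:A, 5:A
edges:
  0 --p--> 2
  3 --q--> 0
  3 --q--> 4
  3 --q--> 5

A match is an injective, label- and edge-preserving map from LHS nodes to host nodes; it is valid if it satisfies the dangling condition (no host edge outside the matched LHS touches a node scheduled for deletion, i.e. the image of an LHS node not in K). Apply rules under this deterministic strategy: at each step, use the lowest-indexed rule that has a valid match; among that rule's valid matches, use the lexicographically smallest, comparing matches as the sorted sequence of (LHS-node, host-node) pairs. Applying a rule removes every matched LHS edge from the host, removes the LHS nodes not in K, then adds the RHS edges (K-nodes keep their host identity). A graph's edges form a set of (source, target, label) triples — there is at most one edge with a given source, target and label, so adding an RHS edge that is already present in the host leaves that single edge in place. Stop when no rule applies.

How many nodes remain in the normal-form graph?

[0] host  ⇒  6 nodes, 4 edges  {0-p->2 3-q->0 3-q->4 3-q->5}
[1] R1 @ {0↦3, 1↦4, 2↦1}  ⇒  5 nodes, 3 edges  {0-p->2 3-q->0 3-q->5}
[2] R1 @ {0↦3, 1↦5, 2↦1}  ⇒  4 nodes, 2 edges  {0-p->2 3-q->0}
halt: no rule applies after step 2
NF nodes: {0:B, 1:C, 2:A, 3:C}

Answer: 4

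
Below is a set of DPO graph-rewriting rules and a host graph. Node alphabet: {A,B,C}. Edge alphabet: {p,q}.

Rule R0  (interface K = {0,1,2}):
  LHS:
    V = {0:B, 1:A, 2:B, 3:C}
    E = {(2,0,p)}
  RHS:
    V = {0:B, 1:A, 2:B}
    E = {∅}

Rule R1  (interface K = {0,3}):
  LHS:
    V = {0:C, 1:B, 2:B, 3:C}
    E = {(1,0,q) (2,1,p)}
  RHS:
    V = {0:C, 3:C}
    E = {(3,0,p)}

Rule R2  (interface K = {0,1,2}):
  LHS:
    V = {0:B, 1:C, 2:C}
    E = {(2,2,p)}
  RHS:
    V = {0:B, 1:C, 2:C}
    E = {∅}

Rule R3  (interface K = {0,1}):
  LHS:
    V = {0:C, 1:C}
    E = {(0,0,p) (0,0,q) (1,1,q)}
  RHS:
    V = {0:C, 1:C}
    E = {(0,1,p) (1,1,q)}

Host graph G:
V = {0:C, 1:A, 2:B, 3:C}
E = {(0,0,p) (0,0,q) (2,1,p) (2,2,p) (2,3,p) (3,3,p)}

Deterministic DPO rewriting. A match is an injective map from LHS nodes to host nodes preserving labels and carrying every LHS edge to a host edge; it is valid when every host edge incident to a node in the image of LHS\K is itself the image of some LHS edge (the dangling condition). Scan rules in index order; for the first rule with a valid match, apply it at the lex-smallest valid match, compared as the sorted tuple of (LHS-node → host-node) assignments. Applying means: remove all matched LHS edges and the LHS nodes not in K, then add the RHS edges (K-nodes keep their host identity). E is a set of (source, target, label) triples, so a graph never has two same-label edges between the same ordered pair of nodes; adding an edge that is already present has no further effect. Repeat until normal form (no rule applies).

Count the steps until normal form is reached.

start.  V:4 E:6  edges: 0-p->0 0-q->0 2-p->1 2-p->2 2-p->3 3-p->3
1. fire R2 via {0↦2, 1↦0, 2↦3}  →  V:4 E:5  edges: 0-p->0 0-q->0 2-p->1 2-p->2 2-p->3
2. fire R2 via {0↦2, 1↦3, 2↦0}  →  V:4 E:4  edges: 0-q->0 2-p->1 2-p->2 2-p->3
normal form: no rule applies after step 2

Answer: 2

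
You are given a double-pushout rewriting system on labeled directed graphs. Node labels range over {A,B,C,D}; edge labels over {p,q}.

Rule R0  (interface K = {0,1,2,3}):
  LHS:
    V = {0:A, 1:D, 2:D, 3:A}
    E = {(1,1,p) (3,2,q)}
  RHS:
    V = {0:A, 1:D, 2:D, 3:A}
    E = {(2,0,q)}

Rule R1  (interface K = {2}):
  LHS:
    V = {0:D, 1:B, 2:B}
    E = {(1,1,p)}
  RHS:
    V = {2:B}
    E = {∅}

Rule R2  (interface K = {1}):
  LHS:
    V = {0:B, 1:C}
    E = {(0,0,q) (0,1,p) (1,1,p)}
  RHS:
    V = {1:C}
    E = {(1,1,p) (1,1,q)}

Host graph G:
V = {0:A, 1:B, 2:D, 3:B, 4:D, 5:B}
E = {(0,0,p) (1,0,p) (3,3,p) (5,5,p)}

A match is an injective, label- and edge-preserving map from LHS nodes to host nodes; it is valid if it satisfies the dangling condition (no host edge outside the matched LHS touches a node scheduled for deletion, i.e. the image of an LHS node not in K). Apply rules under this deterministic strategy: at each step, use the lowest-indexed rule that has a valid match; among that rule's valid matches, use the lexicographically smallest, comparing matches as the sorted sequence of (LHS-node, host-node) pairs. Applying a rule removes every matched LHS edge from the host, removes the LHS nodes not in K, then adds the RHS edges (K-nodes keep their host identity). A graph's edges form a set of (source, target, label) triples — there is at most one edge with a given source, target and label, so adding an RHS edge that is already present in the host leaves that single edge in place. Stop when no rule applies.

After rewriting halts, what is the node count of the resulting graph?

initial: |V|=6 |E|=4  E = 0-p->0 1-p->0 3-p->3 5-p->5
step 1: apply R1 at {0↦2, 1↦3, 2↦1}  → |V|=4 |E|=3  E = 0-p->0 1-p->0 5-p->5
step 2: apply R1 at {0↦4, 1↦5, 2↦1}  → |V|=2 |E|=2  E = 0-p->0 1-p->0
final graph: no rule applies after step 2
NF nodes: {0:A, 1:B}

Answer: 2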